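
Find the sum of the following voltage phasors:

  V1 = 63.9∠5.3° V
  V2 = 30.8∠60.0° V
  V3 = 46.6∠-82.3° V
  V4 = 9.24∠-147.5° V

Step 1 — Convert each phasor to rectangular form:
  V1 = 63.9·(cos(5.3°) + j·sin(5.3°)) = 63.63 + j5.902 V
  V2 = 30.8·(cos(60.0°) + j·sin(60.0°)) = 15.4 + j26.67 V
  V3 = 46.6·(cos(-82.3°) + j·sin(-82.3°)) = 6.244 - j46.18 V
  V4 = 9.24·(cos(-147.5°) + j·sin(-147.5°)) = -7.793 - j4.965 V
Step 2 — Sum components: V_total = 77.48 - j18.57 V.
Step 3 — Convert to polar: |V_total| = 79.67 V, ∠V_total = -13.5°.

V_total = 79.67∠-13.5° V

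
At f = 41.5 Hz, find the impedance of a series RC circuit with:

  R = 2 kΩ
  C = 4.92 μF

Step 1 — Angular frequency: ω = 2π·f = 2π·41.5 = 260.8 rad/s.
Step 2 — Component impedances:
  R: Z = R = 2000 Ω
  C: Z = 1/(jωC) = -j/(ω·C) = 0 - j779.5 Ω
Step 3 — Series combination: Z_total = R + C = 2000 - j779.5 Ω = 2147∠-21.3° Ω.

Z = 2000 - j779.5 Ω = 2147∠-21.3° Ω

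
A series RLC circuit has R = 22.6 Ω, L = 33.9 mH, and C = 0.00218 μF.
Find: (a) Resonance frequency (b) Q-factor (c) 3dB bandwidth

Step 1 — Resonance condition Im(Z)=0 gives ω₀ = 1/√(LC).
Step 2 — ω₀ = 1/√(0.0339·2.18e-09) = 1.163e+05 rad/s.
Step 3 — f₀ = ω₀/(2π) = 1.851e+04 Hz.
Step 4 — Series Q: Q = ω₀L/R = 1.163e+05·0.0339/22.6 = 174.5.
Step 5 — 3dB bandwidth: Δω = ω₀/Q = 666.7 rad/s; BW = Δω/(2π) = 106.1 Hz.

(a) f₀ = 1.851e+04 Hz  (b) Q = 174.5  (c) BW = 106.1 Hz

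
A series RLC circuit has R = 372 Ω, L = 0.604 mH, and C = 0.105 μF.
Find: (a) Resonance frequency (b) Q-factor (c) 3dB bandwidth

Step 1 — Resonance condition Im(Z)=0 gives ω₀ = 1/√(LC).
Step 2 — ω₀ = 1/√(0.000604·1.05e-07) = 1.256e+05 rad/s.
Step 3 — f₀ = ω₀/(2π) = 1.999e+04 Hz.
Step 4 — Series Q: Q = ω₀L/R = 1.256e+05·0.000604/372 = 0.2039.
Step 5 — 3dB bandwidth: Δω = ω₀/Q = 6.159e+05 rad/s; BW = Δω/(2π) = 9.802e+04 Hz.

(a) f₀ = 1.999e+04 Hz  (b) Q = 0.2039  (c) BW = 9.802e+04 Hz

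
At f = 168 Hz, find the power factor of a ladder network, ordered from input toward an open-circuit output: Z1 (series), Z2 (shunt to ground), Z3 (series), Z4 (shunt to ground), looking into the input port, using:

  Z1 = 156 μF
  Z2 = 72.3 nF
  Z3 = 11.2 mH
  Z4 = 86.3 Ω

Step 1 — Angular frequency: ω = 2π·f = 2π·168 = 1056 rad/s.
Step 2 — Component impedances:
  Z1: Z = 1/(jωC) = -j/(ω·C) = 0 - j6.073 Ω
  Z2: Z = 1/(jωC) = -j/(ω·C) = 0 - j1.31e+04 Ω
  Z3: Z = jωL = j·1056·0.0112 = 0 + j11.82 Ω
  Z4: Z = R = 86.3 Ω
Step 3 — Ladder network (open output): work backward from the far end, alternating series and parallel combinations. Z_in = 86.45 + j5.19 Ω = 86.61∠3.4° Ω.
Step 4 — Power factor: PF = cos(φ) = Re(Z)/|Z| = 86.45/86.61 = 0.9982.
Step 5 — Type: Im(Z) = 5.19 ⇒ lagging (phase φ = 3.4°).

PF = 0.9982 (lagging, φ = 3.4°)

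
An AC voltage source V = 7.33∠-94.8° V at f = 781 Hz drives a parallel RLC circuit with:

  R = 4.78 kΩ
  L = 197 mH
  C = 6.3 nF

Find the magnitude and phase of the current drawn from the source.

Step 1 — Angular frequency: ω = 2π·f = 2π·781 = 4907 rad/s.
Step 2 — Component impedances:
  R: Z = R = 4780 Ω
  L: Z = jωL = j·4907·0.197 = 0 + j966.7 Ω
  C: Z = 1/(jωC) = -j/(ω·C) = 0 - j3.235e+04 Ω
Step 3 — Parallel combination: 1/Z_total = 1/R + 1/L + 1/C; Z_total = 199.1 + j955 Ω = 975.5∠78.2° Ω.
Step 4 — Source phasor: V = 7.33∠-94.8° V = -0.6134 - j7.304 V.
Step 5 — Ohm's law: I = V / Z_total = (-0.6134 - j7.304) / (199.1 + j955) = -0.007458 - j0.0009126 A.
Step 6 — Convert to polar: |I| = 0.007514 A, ∠I = -173.0°.

I = 0.007514∠-173.0° A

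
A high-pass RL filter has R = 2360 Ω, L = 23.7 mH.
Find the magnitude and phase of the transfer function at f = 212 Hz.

Step 1 — Angular frequency: ω = 2π·212 = 1332 rad/s.
Step 2 — Transfer function: H(jω) = jωL/(R + jωL).
Step 3 — Numerator jωL = j·31.57; denominator R + jωL = 2360 + j31.57.
Step 4 — H = 0.0001789 + j0.01337.
Step 5 — Magnitude: |H| = 0.01338 (-37.5 dB); phase: φ = 89.2°.

|H| = 0.01338 (-37.5 dB), φ = 89.2°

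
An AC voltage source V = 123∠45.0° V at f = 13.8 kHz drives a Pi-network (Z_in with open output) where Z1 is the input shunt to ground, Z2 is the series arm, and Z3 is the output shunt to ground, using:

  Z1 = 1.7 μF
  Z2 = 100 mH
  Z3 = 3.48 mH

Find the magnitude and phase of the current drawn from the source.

Step 1 — Angular frequency: ω = 2π·f = 2π·1.38e+04 = 8.671e+04 rad/s.
Step 2 — Component impedances:
  Z1: Z = 1/(jωC) = -j/(ω·C) = 0 - j6.784 Ω
  Z2: Z = jωL = j·8.671e+04·0.1 = 0 + j8671 Ω
  Z3: Z = jωL = j·8.671e+04·0.00348 = 0 + j301.7 Ω
Step 3 — With open output, the series arm Z2 and the output shunt Z3 appear in series to ground: Z2 + Z3 = 0 + j8973 Ω.
Step 4 — Parallel with input shunt Z1: Z_in = Z1 || (Z2 + Z3) = 0 - j6.789 Ω = 6.789∠-90.0° Ω.
Step 5 — Source phasor: V = 123∠45.0° V = 86.97 + j86.97 V.
Step 6 — Ohm's law: I = V / Z_total = (86.97 + j86.97) / (0 - j6.789) = -12.81 + j12.81 A.
Step 7 — Convert to polar: |I| = 18.12 A, ∠I = 135.0°.

I = 18.12∠135.0° A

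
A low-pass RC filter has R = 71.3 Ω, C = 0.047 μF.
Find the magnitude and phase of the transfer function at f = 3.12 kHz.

Step 1 — Angular frequency: ω = 2π·3120 = 1.96e+04 rad/s.
Step 2 — Transfer function: H(jω) = 1/(1 + jωRC).
Step 3 — Denominator: 1 + jωRC = 1 + j·1.96e+04·71.3·4.7e-08 = 1 + j0.06569.
Step 4 — H = 0.9957 - j0.06541.
Step 5 — Magnitude: |H| = 0.9978 (-0.0 dB); phase: φ = -3.8°.

|H| = 0.9978 (-0.0 dB), φ = -3.8°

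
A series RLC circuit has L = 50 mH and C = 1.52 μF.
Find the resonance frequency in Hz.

Step 1 — Resonance condition Im(Z)=0 gives ω₀ = 1/√(LC).
Step 2 — ω₀ = 1/√(0.05·1.52e-06) = 3627 rad/s.
Step 3 — f₀ = ω₀/(2π) = 577.3 Hz.

f₀ = 577.3 Hz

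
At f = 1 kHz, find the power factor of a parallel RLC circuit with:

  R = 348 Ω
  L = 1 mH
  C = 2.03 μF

Step 1 — Angular frequency: ω = 2π·f = 2π·1000 = 6283 rad/s.
Step 2 — Component impedances:
  R: Z = R = 348 Ω
  L: Z = jωL = j·6283·0.001 = 0 + j6.283 Ω
  C: Z = 1/(jωC) = -j/(ω·C) = 0 - j78.4 Ω
Step 3 — Parallel combination: 1/Z_total = 1/R + 1/L + 1/C; Z_total = 0.134 + j6.828 Ω = 6.829∠88.9° Ω.
Step 4 — Power factor: PF = cos(φ) = Re(Z)/|Z| = 0.134/6.829 = 0.01962.
Step 5 — Type: Im(Z) = 6.828 ⇒ lagging (phase φ = 88.9°).

PF = 0.01962 (lagging, φ = 88.9°)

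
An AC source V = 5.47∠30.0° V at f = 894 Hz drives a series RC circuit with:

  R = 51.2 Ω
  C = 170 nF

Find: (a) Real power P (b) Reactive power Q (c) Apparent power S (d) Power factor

Step 1 — Angular frequency: ω = 2π·f = 2π·894 = 5617 rad/s.
Step 2 — Component impedances:
  R: Z = R = 51.2 Ω
  C: Z = 1/(jωC) = -j/(ω·C) = 0 - j1047 Ω
Step 3 — Series combination: Z_total = R + C = 51.2 - j1047 Ω = 1048∠-87.2° Ω.
Step 4 — Source phasor: V = 5.47∠30.0° V = 4.737 + j2.735 V.
Step 5 — Current: I = V / Z = -0.002385 + j0.00464 A = 0.005217∠117.2° A.
Step 6 — Complex power: S = V·I* = 0.001394 - j0.0285 VA.
Step 7 — Real power: P = Re(S) = 0.001394 W.
Step 8 — Reactive power: Q = Im(S) = -0.0285 VAR.
Step 9 — Apparent power: |S| = 0.02854 VA.
Step 10 — Power factor: PF = P/|S| = 0.04883 (leading).

(a) P = 0.001394 W  (b) Q = -0.0285 VAR  (c) S = 0.02854 VA  (d) PF = 0.04883 (leading)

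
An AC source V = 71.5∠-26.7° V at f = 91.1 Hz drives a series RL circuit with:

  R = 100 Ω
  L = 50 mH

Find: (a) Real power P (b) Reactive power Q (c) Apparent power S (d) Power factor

Step 1 — Angular frequency: ω = 2π·f = 2π·91.1 = 572.4 rad/s.
Step 2 — Component impedances:
  R: Z = R = 100 Ω
  L: Z = jωL = j·572.4·0.05 = 0 + j28.62 Ω
Step 3 — Series combination: Z_total = R + L = 100 + j28.62 Ω = 104∠16.0° Ω.
Step 4 — Source phasor: V = 71.5∠-26.7° V = 63.88 - j32.13 V.
Step 5 — Current: I = V / Z = 0.5054 - j0.4659 A = 0.6874∠-42.7° A.
Step 6 — Complex power: S = V·I* = 47.25 + j13.52 VA.
Step 7 — Real power: P = Re(S) = 47.25 W.
Step 8 — Reactive power: Q = Im(S) = 13.52 VAR.
Step 9 — Apparent power: |S| = 49.15 VA.
Step 10 — Power factor: PF = P/|S| = 0.9614 (lagging).

(a) P = 47.25 W  (b) Q = 13.52 VAR  (c) S = 49.15 VA  (d) PF = 0.9614 (lagging)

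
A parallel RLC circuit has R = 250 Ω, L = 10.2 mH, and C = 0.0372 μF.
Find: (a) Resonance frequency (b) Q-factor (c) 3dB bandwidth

Step 1 — Resonance: ω₀ = 1/√(LC) = 1/√(0.0102·3.72e-08) = 5.134e+04 rad/s.
Step 2 — f₀ = ω₀/(2π) = 8170 Hz.
Step 3 — Parallel Q: Q = R/(ω₀L) = 250/(5.134e+04·0.0102) = 0.4774.
Step 4 — Bandwidth: Δω = ω₀/Q = 1.075e+05 rad/s; BW = Δω/(2π) = 1.711e+04 Hz.

(a) f₀ = 8170 Hz  (b) Q = 0.4774  (c) BW = 1.711e+04 Hz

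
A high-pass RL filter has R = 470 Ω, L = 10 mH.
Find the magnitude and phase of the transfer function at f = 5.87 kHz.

Step 1 — Angular frequency: ω = 2π·5870 = 3.688e+04 rad/s.
Step 2 — Transfer function: H(jω) = jωL/(R + jωL).
Step 3 — Numerator jωL = j·368.8; denominator R + jωL = 470 + j368.8.
Step 4 — H = 0.3811 + j0.4857.
Step 5 — Magnitude: |H| = 0.6173 (-4.2 dB); phase: φ = 51.9°.

|H| = 0.6173 (-4.2 dB), φ = 51.9°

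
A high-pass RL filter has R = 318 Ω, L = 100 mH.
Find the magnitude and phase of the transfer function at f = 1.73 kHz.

Step 1 — Angular frequency: ω = 2π·1730 = 1.087e+04 rad/s.
Step 2 — Transfer function: H(jω) = jωL/(R + jωL).
Step 3 — Numerator jωL = j·1087; denominator R + jωL = 318 + j1087.
Step 4 — H = 0.9212 + j0.2695.
Step 5 — Magnitude: |H| = 0.9598 (-0.4 dB); phase: φ = 16.3°.

|H| = 0.9598 (-0.4 dB), φ = 16.3°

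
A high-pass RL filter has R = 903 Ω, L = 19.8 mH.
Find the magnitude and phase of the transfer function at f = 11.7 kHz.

Step 1 — Angular frequency: ω = 2π·1.17e+04 = 7.351e+04 rad/s.
Step 2 — Transfer function: H(jω) = jωL/(R + jωL).
Step 3 — Numerator jωL = j·1456; denominator R + jωL = 903 + j1456.
Step 4 — H = 0.7221 + j0.448.
Step 5 — Magnitude: |H| = 0.8498 (-1.4 dB); phase: φ = 31.8°.

|H| = 0.8498 (-1.4 dB), φ = 31.8°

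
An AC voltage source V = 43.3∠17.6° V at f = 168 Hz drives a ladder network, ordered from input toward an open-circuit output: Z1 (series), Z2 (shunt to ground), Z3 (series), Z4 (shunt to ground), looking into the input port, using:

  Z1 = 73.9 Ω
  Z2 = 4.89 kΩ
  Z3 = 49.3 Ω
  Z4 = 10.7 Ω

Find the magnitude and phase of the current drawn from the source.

Step 1 — Angular frequency: ω = 2π·f = 2π·168 = 1056 rad/s.
Step 2 — Component impedances:
  Z1: Z = R = 73.9 Ω
  Z2: Z = R = 4890 Ω
  Z3: Z = R = 49.3 Ω
  Z4: Z = R = 10.7 Ω
Step 3 — Ladder network (open output): work backward from the far end, alternating series and parallel combinations. Z_in = 133.2 Ω = 133.2∠0.0° Ω.
Step 4 — Source phasor: V = 43.3∠17.6° V = 41.27 + j13.09 V.
Step 5 — Ohm's law: I = V / Z_total = (41.27 + j13.09) / (133.2) = 0.3099 + j0.09831 A.
Step 6 — Convert to polar: |I| = 0.3251 A, ∠I = 17.6°.

I = 0.3251∠17.6° A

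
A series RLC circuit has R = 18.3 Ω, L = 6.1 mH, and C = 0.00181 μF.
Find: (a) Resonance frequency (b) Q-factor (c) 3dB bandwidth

Step 1 — Resonance: ω₀ = 1/√(LC) = 1/√(0.0061·1.81e-09) = 3.01e+05 rad/s.
Step 2 — f₀ = ω₀/(2π) = 4.79e+04 Hz.
Step 3 — Series Q: Q = ω₀L/R = 3.01e+05·0.0061/18.3 = 100.3.
Step 4 — Bandwidth: Δω = ω₀/Q = 3000 rad/s; BW = Δω/(2π) = 477.5 Hz.

(a) f₀ = 4.79e+04 Hz  (b) Q = 100.3  (c) BW = 477.5 Hz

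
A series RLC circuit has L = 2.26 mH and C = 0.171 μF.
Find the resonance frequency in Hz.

Step 1 — Resonance condition Im(Z)=0 gives ω₀ = 1/√(LC).
Step 2 — ω₀ = 1/√(0.00226·1.71e-07) = 5.087e+04 rad/s.
Step 3 — f₀ = ω₀/(2π) = 8096 Hz.

f₀ = 8096 Hz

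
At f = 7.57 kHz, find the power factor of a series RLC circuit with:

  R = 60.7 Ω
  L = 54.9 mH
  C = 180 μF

Step 1 — Angular frequency: ω = 2π·f = 2π·7570 = 4.756e+04 rad/s.
Step 2 — Component impedances:
  R: Z = R = 60.7 Ω
  L: Z = jωL = j·4.756e+04·0.0549 = 0 + j2611 Ω
  C: Z = 1/(jωC) = -j/(ω·C) = 0 - j0.1168 Ω
Step 3 — Series combination: Z_total = R + L + C = 60.7 + j2611 Ω = 2612∠88.7° Ω.
Step 4 — Power factor: PF = cos(φ) = Re(Z)/|Z| = 60.7/2612 = 0.02324.
Step 5 — Type: Im(Z) = 2611 ⇒ lagging (phase φ = 88.7°).

PF = 0.02324 (lagging, φ = 88.7°)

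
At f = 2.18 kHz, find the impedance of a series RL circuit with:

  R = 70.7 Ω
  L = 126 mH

Step 1 — Angular frequency: ω = 2π·f = 2π·2180 = 1.37e+04 rad/s.
Step 2 — Component impedances:
  R: Z = R = 70.7 Ω
  L: Z = jωL = j·1.37e+04·0.126 = 0 + j1726 Ω
Step 3 — Series combination: Z_total = R + L = 70.7 + j1726 Ω = 1727∠87.7° Ω.

Z = 70.7 + j1726 Ω = 1727∠87.7° Ω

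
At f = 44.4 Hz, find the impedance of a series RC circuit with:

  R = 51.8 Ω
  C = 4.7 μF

Step 1 — Angular frequency: ω = 2π·f = 2π·44.4 = 279 rad/s.
Step 2 — Component impedances:
  R: Z = R = 51.8 Ω
  C: Z = 1/(jωC) = -j/(ω·C) = 0 - j762.7 Ω
Step 3 — Series combination: Z_total = R + C = 51.8 - j762.7 Ω = 764.4∠-86.1° Ω.

Z = 51.8 - j762.7 Ω = 764.4∠-86.1° Ω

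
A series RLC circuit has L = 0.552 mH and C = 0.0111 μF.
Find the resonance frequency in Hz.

Step 1 — Resonance condition Im(Z)=0 gives ω₀ = 1/√(LC).
Step 2 — ω₀ = 1/√(0.000552·1.11e-08) = 4.04e+05 rad/s.
Step 3 — f₀ = ω₀/(2π) = 6.43e+04 Hz.

f₀ = 6.43e+04 Hz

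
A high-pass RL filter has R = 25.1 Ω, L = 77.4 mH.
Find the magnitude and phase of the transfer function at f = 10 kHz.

Step 1 — Angular frequency: ω = 2π·1e+04 = 6.283e+04 rad/s.
Step 2 — Transfer function: H(jω) = jωL/(R + jωL).
Step 3 — Numerator jωL = j·4863; denominator R + jωL = 25.1 + j4863.
Step 4 — H = 1 + j0.005161.
Step 5 — Magnitude: |H| = 1 (-0.0 dB); phase: φ = 0.3°.

|H| = 1 (-0.0 dB), φ = 0.3°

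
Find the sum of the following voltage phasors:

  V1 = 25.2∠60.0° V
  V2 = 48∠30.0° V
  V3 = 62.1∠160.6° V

Step 1 — Convert each phasor to rectangular form:
  V1 = 25.2·(cos(60.0°) + j·sin(60.0°)) = 12.6 + j21.82 V
  V2 = 48·(cos(30.0°) + j·sin(30.0°)) = 41.57 + j24 V
  V3 = 62.1·(cos(160.6°) + j·sin(160.6°)) = -58.57 + j20.63 V
Step 2 — Sum components: V_total = -4.405 + j66.45 V.
Step 3 — Convert to polar: |V_total| = 66.6 V, ∠V_total = 93.8°.

V_total = 66.6∠93.8° V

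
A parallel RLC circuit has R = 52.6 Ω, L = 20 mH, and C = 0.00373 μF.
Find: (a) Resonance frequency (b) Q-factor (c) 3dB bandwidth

Step 1 — Resonance: ω₀ = 1/√(LC) = 1/√(0.02·3.73e-09) = 1.158e+05 rad/s.
Step 2 — f₀ = ω₀/(2π) = 1.843e+04 Hz.
Step 3 — Parallel Q: Q = R/(ω₀L) = 52.6/(1.158e+05·0.02) = 0.02272.
Step 4 — Bandwidth: Δω = ω₀/Q = 5.097e+06 rad/s; BW = Δω/(2π) = 8.112e+05 Hz.

(a) f₀ = 1.843e+04 Hz  (b) Q = 0.02272  (c) BW = 8.112e+05 Hz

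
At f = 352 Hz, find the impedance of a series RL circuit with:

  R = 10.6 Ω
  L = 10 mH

Step 1 — Angular frequency: ω = 2π·f = 2π·352 = 2212 rad/s.
Step 2 — Component impedances:
  R: Z = R = 10.6 Ω
  L: Z = jωL = j·2212·0.01 = 0 + j22.12 Ω
Step 3 — Series combination: Z_total = R + L = 10.6 + j22.12 Ω = 24.53∠64.4° Ω.

Z = 10.6 + j22.12 Ω = 24.53∠64.4° Ω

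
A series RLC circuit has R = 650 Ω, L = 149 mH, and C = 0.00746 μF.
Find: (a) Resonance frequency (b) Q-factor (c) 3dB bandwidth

Step 1 — Resonance: ω₀ = 1/√(LC) = 1/√(0.149·7.46e-09) = 2.999e+04 rad/s.
Step 2 — f₀ = ω₀/(2π) = 4774 Hz.
Step 3 — Series Q: Q = ω₀L/R = 2.999e+04·0.149/650 = 6.876.
Step 4 — Bandwidth: Δω = ω₀/Q = 4362 rad/s; BW = Δω/(2π) = 694.3 Hz.

(a) f₀ = 4774 Hz  (b) Q = 6.876  (c) BW = 694.3 Hz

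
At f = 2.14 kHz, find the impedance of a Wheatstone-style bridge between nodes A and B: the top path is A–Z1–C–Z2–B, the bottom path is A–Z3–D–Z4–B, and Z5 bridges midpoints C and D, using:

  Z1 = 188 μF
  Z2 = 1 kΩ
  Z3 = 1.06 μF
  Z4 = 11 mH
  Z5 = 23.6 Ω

Step 1 — Angular frequency: ω = 2π·f = 2π·2140 = 1.345e+04 rad/s.
Step 2 — Component impedances:
  Z1: Z = 1/(jωC) = -j/(ω·C) = 0 - j0.3956 Ω
  Z2: Z = R = 1000 Ω
  Z3: Z = 1/(jωC) = -j/(ω·C) = 0 - j70.16 Ω
  Z4: Z = jωL = j·1.345e+04·0.011 = 0 + j147.9 Ω
  Z5: Z = R = 23.6 Ω
Step 3 — Bridge requires nodal analysis (the Z5 bridge couples midpoints C and D, so the two paths cannot be reduced to a simple series/parallel combination). Setting node B to ground and injecting 1 A at node A, the 3-node admittance system at A, C, D solves to V_A = Z_AB = 38.84 + j132.2 Ω = 137.8∠73.6° Ω.

Z = 38.84 + j132.2 Ω = 137.8∠73.6° Ω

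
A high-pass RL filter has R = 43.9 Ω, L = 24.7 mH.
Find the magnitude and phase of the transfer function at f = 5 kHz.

Step 1 — Angular frequency: ω = 2π·5000 = 3.142e+04 rad/s.
Step 2 — Transfer function: H(jω) = jωL/(R + jωL).
Step 3 — Numerator jωL = j·776; denominator R + jωL = 43.9 + j776.
Step 4 — H = 0.9968 + j0.05639.
Step 5 — Magnitude: |H| = 0.9984 (-0.0 dB); phase: φ = 3.2°.

|H| = 0.9984 (-0.0 dB), φ = 3.2°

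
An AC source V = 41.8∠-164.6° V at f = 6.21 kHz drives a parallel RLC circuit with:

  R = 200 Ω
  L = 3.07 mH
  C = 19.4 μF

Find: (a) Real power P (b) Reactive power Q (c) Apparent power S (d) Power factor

Step 1 — Angular frequency: ω = 2π·f = 2π·6210 = 3.902e+04 rad/s.
Step 2 — Component impedances:
  R: Z = R = 200 Ω
  L: Z = jωL = j·3.902e+04·0.00307 = 0 + j119.8 Ω
  C: Z = 1/(jωC) = -j/(ω·C) = 0 - j1.321 Ω
Step 3 — Parallel combination: 1/Z_total = 1/R + 1/L + 1/C; Z_total = 0.008921 - j1.336 Ω = 1.336∠-89.6° Ω.
Step 4 — Source phasor: V = 41.8∠-164.6° V = -40.3 - j11.1 V.
Step 5 — Current: I = V / Z = 8.108 - j30.22 A = 31.29∠-75.0° A.
Step 6 — Complex power: S = V·I* = 8.736 - j1308 VA.
Step 7 — Real power: P = Re(S) = 8.736 W.
Step 8 — Reactive power: Q = Im(S) = -1308 VAR.
Step 9 — Apparent power: |S| = 1308 VA.
Step 10 — Power factor: PF = P/|S| = 0.006679 (leading).

(a) P = 8.736 W  (b) Q = -1308 VAR  (c) S = 1308 VA  (d) PF = 0.006679 (leading)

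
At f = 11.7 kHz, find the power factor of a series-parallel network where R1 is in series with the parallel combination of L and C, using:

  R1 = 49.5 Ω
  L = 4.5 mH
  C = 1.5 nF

Step 1 — Angular frequency: ω = 2π·f = 2π·1.17e+04 = 7.351e+04 rad/s.
Step 2 — Component impedances:
  R1: Z = R = 49.5 Ω
  L: Z = jωL = j·7.351e+04·0.0045 = 0 + j330.8 Ω
  C: Z = 1/(jωC) = -j/(ω·C) = 0 - j9069 Ω
Step 3 — Parallel branch: L || C = 1/(1/L + 1/C) = 0 + j343.3 Ω.
Step 4 — Series with R1: Z_total = R1 + (L || C) = 49.5 + j343.3 Ω = 346.9∠81.8° Ω.
Step 5 — Power factor: PF = cos(φ) = Re(Z)/|Z| = 49.5/346.9 = 0.1427.
Step 6 — Type: Im(Z) = 343.3 ⇒ lagging (phase φ = 81.8°).

PF = 0.1427 (lagging, φ = 81.8°)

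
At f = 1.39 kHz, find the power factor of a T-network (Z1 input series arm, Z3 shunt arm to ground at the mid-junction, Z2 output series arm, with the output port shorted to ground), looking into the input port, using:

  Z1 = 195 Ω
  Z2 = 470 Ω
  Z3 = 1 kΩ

Step 1 — Angular frequency: ω = 2π·f = 2π·1390 = 8734 rad/s.
Step 2 — Component impedances:
  Z1: Z = R = 195 Ω
  Z2: Z = R = 470 Ω
  Z3: Z = R = 1000 Ω
Step 3 — With the output port shorted to ground, the output series arm Z2 runs from the junction to ground; the shunt arm Z3 also runs from the junction to ground. They appear in parallel: Z3 || Z2 = 319.7 Ω.
Step 4 — Series with input arm Z1: Z_in = Z1 + (Z3 || Z2) = 514.7 Ω = 514.7∠0.0° Ω.
Step 5 — Power factor: PF = cos(φ) = Re(Z)/|Z| = 514.7/514.7 = 1.
Step 6 — Type: Im(Z) = 0 ⇒ unity (phase φ = 0.0°).

PF = 1 (unity, φ = 0.0°)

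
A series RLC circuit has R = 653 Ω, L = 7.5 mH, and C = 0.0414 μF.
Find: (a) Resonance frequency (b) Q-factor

Step 1 — Resonance condition Im(Z)=0 gives ω₀ = 1/√(LC).
Step 2 — ω₀ = 1/√(0.0075·4.14e-08) = 5.675e+04 rad/s.
Step 3 — f₀ = ω₀/(2π) = 9032 Hz.
Step 4 — Series Q: Q = ω₀L/R = 5.675e+04·0.0075/653 = 0.6518.

(a) f₀ = 9032 Hz  (b) Q = 0.6518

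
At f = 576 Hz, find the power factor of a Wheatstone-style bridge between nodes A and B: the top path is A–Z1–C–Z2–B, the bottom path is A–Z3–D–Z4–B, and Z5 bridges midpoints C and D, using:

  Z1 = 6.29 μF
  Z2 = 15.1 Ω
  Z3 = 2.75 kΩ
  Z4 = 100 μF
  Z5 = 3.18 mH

Step 1 — Angular frequency: ω = 2π·f = 2π·576 = 3619 rad/s.
Step 2 — Component impedances:
  Z1: Z = 1/(jωC) = -j/(ω·C) = 0 - j43.93 Ω
  Z2: Z = R = 15.1 Ω
  Z3: Z = R = 2750 Ω
  Z4: Z = 1/(jωC) = -j/(ω·C) = 0 - j2.763 Ω
  Z5: Z = jωL = j·3619·0.00318 = 0 + j11.51 Ω
Step 3 — Bridge requires nodal analysis (the Z5 bridge couples midpoints C and D, so the two paths cannot be reduced to a simple series/parallel combination). Setting node B to ground and injecting 1 A at node A, the 3-node admittance system at A, C, D solves to V_A = Z_AB = 4.235 - j37.25 Ω = 37.49∠-83.5° Ω.
Step 4 — Power factor: PF = cos(φ) = Re(Z)/|Z| = 4.235/37.49 = 0.113.
Step 5 — Type: Im(Z) = -37.25 ⇒ leading (phase φ = -83.5°).

PF = 0.113 (leading, φ = -83.5°)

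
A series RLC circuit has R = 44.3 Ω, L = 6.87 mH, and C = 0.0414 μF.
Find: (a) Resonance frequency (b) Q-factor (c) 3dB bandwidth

Step 1 — Resonance: ω₀ = 1/√(LC) = 1/√(0.00687·4.14e-08) = 5.93e+04 rad/s.
Step 2 — f₀ = ω₀/(2π) = 9437 Hz.
Step 3 — Series Q: Q = ω₀L/R = 5.93e+04·0.00687/44.3 = 9.195.
Step 4 — Bandwidth: Δω = ω₀/Q = 6448 rad/s; BW = Δω/(2π) = 1026 Hz.

(a) f₀ = 9437 Hz  (b) Q = 9.195  (c) BW = 1026 Hz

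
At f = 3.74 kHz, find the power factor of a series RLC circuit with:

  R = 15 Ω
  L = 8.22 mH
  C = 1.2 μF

Step 1 — Angular frequency: ω = 2π·f = 2π·3740 = 2.35e+04 rad/s.
Step 2 — Component impedances:
  R: Z = R = 15 Ω
  L: Z = jωL = j·2.35e+04·0.00822 = 0 + j193.2 Ω
  C: Z = 1/(jωC) = -j/(ω·C) = 0 - j35.46 Ω
Step 3 — Series combination: Z_total = R + L + C = 15 + j157.7 Ω = 158.4∠84.6° Ω.
Step 4 — Power factor: PF = cos(φ) = Re(Z)/|Z| = 15/158.41 = 0.09469.
Step 5 — Type: Im(Z) = 157.7 ⇒ lagging (phase φ = 84.6°).

PF = 0.09469 (lagging, φ = 84.6°)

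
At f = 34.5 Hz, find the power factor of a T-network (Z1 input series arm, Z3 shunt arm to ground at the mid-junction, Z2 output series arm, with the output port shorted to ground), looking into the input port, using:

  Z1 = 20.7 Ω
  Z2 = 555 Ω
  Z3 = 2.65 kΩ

Step 1 — Angular frequency: ω = 2π·f = 2π·34.5 = 216.8 rad/s.
Step 2 — Component impedances:
  Z1: Z = R = 20.7 Ω
  Z2: Z = R = 555 Ω
  Z3: Z = R = 2650 Ω
Step 3 — With the output port shorted to ground, the output series arm Z2 runs from the junction to ground; the shunt arm Z3 also runs from the junction to ground. They appear in parallel: Z3 || Z2 = 458.9 Ω.
Step 4 — Series with input arm Z1: Z_in = Z1 + (Z3 || Z2) = 479.6 Ω = 479.6∠0.0° Ω.
Step 5 — Power factor: PF = cos(φ) = Re(Z)/|Z| = 479.6/479.6 = 1.
Step 6 — Type: Im(Z) = 0 ⇒ unity (phase φ = 0.0°).

PF = 1 (unity, φ = 0.0°)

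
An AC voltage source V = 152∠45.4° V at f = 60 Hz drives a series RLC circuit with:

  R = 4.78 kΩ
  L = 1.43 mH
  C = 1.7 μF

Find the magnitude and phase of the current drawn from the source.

Step 1 — Angular frequency: ω = 2π·f = 2π·60 = 377 rad/s.
Step 2 — Component impedances:
  R: Z = R = 4780 Ω
  L: Z = jωL = j·377·0.00143 = 0 + j0.5391 Ω
  C: Z = 1/(jωC) = -j/(ω·C) = 0 - j1560 Ω
Step 3 — Series combination: Z_total = R + L + C = 4780 - j1560 Ω = 5028∠-18.1° Ω.
Step 4 — Source phasor: V = 152∠45.4° V = 106.7 + j108.2 V.
Step 5 — Ohm's law: I = V / Z_total = (106.7 + j108.2) / (4780 - j1560) = 0.0135 + j0.02705 A.
Step 6 — Convert to polar: |I| = 0.03023 A, ∠I = 63.5°.

I = 0.03023∠63.5° A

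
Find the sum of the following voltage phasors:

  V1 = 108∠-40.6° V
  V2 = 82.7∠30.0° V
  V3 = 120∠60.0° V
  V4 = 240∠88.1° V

Step 1 — Convert each phasor to rectangular form:
  V1 = 108·(cos(-40.6°) + j·sin(-40.6°)) = 82 - j70.28 V
  V2 = 82.7·(cos(30.0°) + j·sin(30.0°)) = 71.62 + j41.35 V
  V3 = 120·(cos(60.0°) + j·sin(60.0°)) = 60 + j103.9 V
  V4 = 240·(cos(88.1°) + j·sin(88.1°)) = 7.957 + j239.9 V
Step 2 — Sum components: V_total = 221.6 + j314.9 V.
Step 3 — Convert to polar: |V_total| = 385 V, ∠V_total = 54.9°.

V_total = 385∠54.9° V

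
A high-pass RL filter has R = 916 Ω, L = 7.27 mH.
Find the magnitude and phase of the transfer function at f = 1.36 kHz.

Step 1 — Angular frequency: ω = 2π·1360 = 8545 rad/s.
Step 2 — Transfer function: H(jω) = jωL/(R + jωL).
Step 3 — Numerator jωL = j·62.12; denominator R + jωL = 916 + j62.12.
Step 4 — H = 0.004578 + j0.06751.
Step 5 — Magnitude: |H| = 0.06766 (-23.4 dB); phase: φ = 86.1°.

|H| = 0.06766 (-23.4 dB), φ = 86.1°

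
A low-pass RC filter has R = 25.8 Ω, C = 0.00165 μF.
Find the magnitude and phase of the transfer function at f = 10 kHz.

Step 1 — Angular frequency: ω = 2π·1e+04 = 6.283e+04 rad/s.
Step 2 — Transfer function: H(jω) = 1/(1 + jωRC).
Step 3 — Denominator: 1 + jωRC = 1 + j·6.283e+04·25.8·1.65e-09 = 1 + j0.002675.
Step 4 — H = 1 - j0.002675.
Step 5 — Magnitude: |H| = 1 (-0.0 dB); phase: φ = -0.2°.

|H| = 1 (-0.0 dB), φ = -0.2°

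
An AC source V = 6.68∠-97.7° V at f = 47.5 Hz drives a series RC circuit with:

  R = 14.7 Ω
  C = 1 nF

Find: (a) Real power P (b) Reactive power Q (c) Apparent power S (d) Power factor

Step 1 — Angular frequency: ω = 2π·f = 2π·47.5 = 298.5 rad/s.
Step 2 — Component impedances:
  R: Z = R = 14.7 Ω
  C: Z = 1/(jωC) = -j/(ω·C) = 0 - j3.351e+06 Ω
Step 3 — Series combination: Z_total = R + C = 14.7 - j3.351e+06 Ω = 3.351e+06∠-90.0° Ω.
Step 4 — Source phasor: V = 6.68∠-97.7° V = -0.895 - j6.62 V.
Step 5 — Current: I = V / Z = 1.976e-06 - j2.671e-07 A = 1.994e-06∠-7.7° A.
Step 6 — Complex power: S = V·I* = 5.843e-11 - j1.332e-05 VA.
Step 7 — Real power: P = Re(S) = 5.843e-11 W.
Step 8 — Reactive power: Q = Im(S) = -1.332e-05 VAR.
Step 9 — Apparent power: |S| = 1.332e-05 VA.
Step 10 — Power factor: PF = P/|S| = 4.387e-06 (leading).

(a) P = 5.843e-11 W  (b) Q = -1.332e-05 VAR  (c) S = 1.332e-05 VA  (d) PF = 4.387e-06 (leading)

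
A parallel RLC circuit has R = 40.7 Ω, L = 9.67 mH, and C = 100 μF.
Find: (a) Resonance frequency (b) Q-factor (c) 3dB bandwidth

Step 1 — Resonance: ω₀ = 1/√(LC) = 1/√(0.00967·0.0001) = 1017 rad/s.
Step 2 — f₀ = ω₀/(2π) = 161.8 Hz.
Step 3 — Parallel Q: Q = R/(ω₀L) = 40.7/(1017·0.00967) = 4.139.
Step 4 — Bandwidth: Δω = ω₀/Q = 245.7 rad/s; BW = Δω/(2π) = 39.1 Hz.

(a) f₀ = 161.8 Hz  (b) Q = 4.139  (c) BW = 39.1 Hz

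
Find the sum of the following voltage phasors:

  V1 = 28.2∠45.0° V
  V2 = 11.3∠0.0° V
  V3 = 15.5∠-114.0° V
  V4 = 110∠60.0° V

Step 1 — Convert each phasor to rectangular form:
  V1 = 28.2·(cos(45.0°) + j·sin(45.0°)) = 19.94 + j19.94 V
  V2 = 11.3·(cos(0.0°) + j·sin(0.0°)) = 11.3 V
  V3 = 15.5·(cos(-114.0°) + j·sin(-114.0°)) = -6.304 - j14.16 V
  V4 = 110·(cos(60.0°) + j·sin(60.0°)) = 55 + j95.26 V
Step 2 — Sum components: V_total = 79.94 + j101 V.
Step 3 — Convert to polar: |V_total| = 128.8 V, ∠V_total = 51.7°.

V_total = 128.8∠51.7° V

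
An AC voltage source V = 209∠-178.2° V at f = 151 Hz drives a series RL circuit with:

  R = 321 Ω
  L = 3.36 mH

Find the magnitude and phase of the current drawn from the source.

Step 1 — Angular frequency: ω = 2π·f = 2π·151 = 948.8 rad/s.
Step 2 — Component impedances:
  R: Z = R = 321 Ω
  L: Z = jωL = j·948.8·0.00336 = 0 + j3.188 Ω
Step 3 — Series combination: Z_total = R + L = 321 + j3.188 Ω = 321∠0.6° Ω.
Step 4 — Source phasor: V = 209∠-178.2° V = -208.9 - j6.565 V.
Step 5 — Ohm's law: I = V / Z_total = (-208.9 - j6.565) / (321 + j3.188) = -0.6509 - j0.01399 A.
Step 6 — Convert to polar: |I| = 0.6511 A, ∠I = -178.8°.

I = 0.6511∠-178.8° A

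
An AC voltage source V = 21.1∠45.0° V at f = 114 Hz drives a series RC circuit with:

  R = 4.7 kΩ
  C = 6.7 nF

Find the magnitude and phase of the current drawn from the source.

Step 1 — Angular frequency: ω = 2π·f = 2π·114 = 716.3 rad/s.
Step 2 — Component impedances:
  R: Z = R = 4700 Ω
  C: Z = 1/(jωC) = -j/(ω·C) = 0 - j2.084e+05 Ω
Step 3 — Series combination: Z_total = R + C = 4700 - j2.084e+05 Ω = 2.084e+05∠-88.7° Ω.
Step 4 — Source phasor: V = 21.1∠45.0° V = 14.92 + j14.92 V.
Step 5 — Ohm's law: I = V / Z_total = (14.92 + j14.92) / (4700 - j2.084e+05) = -6.995e-05 + j7.318e-05 A.
Step 6 — Convert to polar: |I| = 0.0001012 A, ∠I = 133.7°.

I = 0.0001012∠133.7° A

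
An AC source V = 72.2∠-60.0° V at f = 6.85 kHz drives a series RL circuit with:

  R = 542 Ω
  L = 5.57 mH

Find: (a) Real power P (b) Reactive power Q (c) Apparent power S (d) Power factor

Step 1 — Angular frequency: ω = 2π·f = 2π·6850 = 4.304e+04 rad/s.
Step 2 — Component impedances:
  R: Z = R = 542 Ω
  L: Z = jωL = j·4.304e+04·0.00557 = 0 + j239.7 Ω
Step 3 — Series combination: Z_total = R + L = 542 + j239.7 Ω = 592.7∠23.9° Ω.
Step 4 — Source phasor: V = 72.2∠-60.0° V = 36.1 - j62.53 V.
Step 5 — Current: I = V / Z = 0.01303 - j0.1211 A = 0.1218∠-83.9° A.
Step 6 — Complex power: S = V·I* = 8.044 + j3.558 VA.
Step 7 — Real power: P = Re(S) = 8.044 W.
Step 8 — Reactive power: Q = Im(S) = 3.558 VAR.
Step 9 — Apparent power: |S| = 8.796 VA.
Step 10 — Power factor: PF = P/|S| = 0.9145 (lagging).

(a) P = 8.044 W  (b) Q = 3.558 VAR  (c) S = 8.796 VA  (d) PF = 0.9145 (lagging)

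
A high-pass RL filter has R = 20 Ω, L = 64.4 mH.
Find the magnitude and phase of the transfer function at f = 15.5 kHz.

Step 1 — Angular frequency: ω = 2π·1.55e+04 = 9.739e+04 rad/s.
Step 2 — Transfer function: H(jω) = jωL/(R + jωL).
Step 3 — Numerator jωL = j·6272; denominator R + jωL = 20 + j6272.
Step 4 — H = 1 + j0.003189.
Step 5 — Magnitude: |H| = 1 (-0.0 dB); phase: φ = 0.2°.

|H| = 1 (-0.0 dB), φ = 0.2°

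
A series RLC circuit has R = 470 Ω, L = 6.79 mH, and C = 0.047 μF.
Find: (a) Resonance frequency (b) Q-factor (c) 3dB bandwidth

Step 1 — Resonance: ω₀ = 1/√(LC) = 1/√(0.00679·4.7e-08) = 5.598e+04 rad/s.
Step 2 — f₀ = ω₀/(2π) = 8909 Hz.
Step 3 — Series Q: Q = ω₀L/R = 5.598e+04·0.00679/470 = 0.8087.
Step 4 — Bandwidth: Δω = ω₀/Q = 6.922e+04 rad/s; BW = Δω/(2π) = 1.102e+04 Hz.

(a) f₀ = 8909 Hz  (b) Q = 0.8087  (c) BW = 1.102e+04 Hz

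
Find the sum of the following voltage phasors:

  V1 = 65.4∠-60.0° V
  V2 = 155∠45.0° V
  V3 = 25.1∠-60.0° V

Step 1 — Convert each phasor to rectangular form:
  V1 = 65.4·(cos(-60.0°) + j·sin(-60.0°)) = 32.7 - j56.64 V
  V2 = 155·(cos(45.0°) + j·sin(45.0°)) = 109.6 + j109.6 V
  V3 = 25.1·(cos(-60.0°) + j·sin(-60.0°)) = 12.55 - j21.74 V
Step 2 — Sum components: V_total = 154.9 + j31.23 V.
Step 3 — Convert to polar: |V_total| = 158 V, ∠V_total = 11.4°.

V_total = 158∠11.4° V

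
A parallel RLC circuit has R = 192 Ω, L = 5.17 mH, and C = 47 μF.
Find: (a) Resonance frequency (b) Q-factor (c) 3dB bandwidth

Step 1 — Resonance: ω₀ = 1/√(LC) = 1/√(0.00517·4.7e-05) = 2029 rad/s.
Step 2 — f₀ = ω₀/(2π) = 322.9 Hz.
Step 3 — Parallel Q: Q = R/(ω₀L) = 192/(2029·0.00517) = 18.31.
Step 4 — Bandwidth: Δω = ω₀/Q = 110.8 rad/s; BW = Δω/(2π) = 17.64 Hz.

(a) f₀ = 322.9 Hz  (b) Q = 18.31  (c) BW = 17.64 Hz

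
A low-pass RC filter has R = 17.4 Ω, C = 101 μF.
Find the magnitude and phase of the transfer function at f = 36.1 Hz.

Step 1 — Angular frequency: ω = 2π·36.1 = 226.8 rad/s.
Step 2 — Transfer function: H(jω) = 1/(1 + jωRC).
Step 3 — Denominator: 1 + jωRC = 1 + j·226.8·17.4·0.000101 = 1 + j0.3986.
Step 4 — H = 0.8629 - j0.344.
Step 5 — Magnitude: |H| = 0.9289 (-0.6 dB); phase: φ = -21.7°.

|H| = 0.9289 (-0.6 dB), φ = -21.7°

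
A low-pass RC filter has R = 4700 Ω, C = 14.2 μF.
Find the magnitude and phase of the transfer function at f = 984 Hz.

Step 1 — Angular frequency: ω = 2π·984 = 6183 rad/s.
Step 2 — Transfer function: H(jω) = 1/(1 + jωRC).
Step 3 — Denominator: 1 + jωRC = 1 + j·6183·4700·1.42e-05 = 1 + j412.6.
Step 4 — H = 5.873e-06 - j0.002423.
Step 5 — Magnitude: |H| = 0.002423 (-52.3 dB); phase: φ = -89.9°.

|H| = 0.002423 (-52.3 dB), φ = -89.9°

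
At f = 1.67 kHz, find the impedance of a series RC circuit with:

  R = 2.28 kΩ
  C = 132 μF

Step 1 — Angular frequency: ω = 2π·f = 2π·1670 = 1.049e+04 rad/s.
Step 2 — Component impedances:
  R: Z = R = 2280 Ω
  C: Z = 1/(jωC) = -j/(ω·C) = 0 - j0.722 Ω
Step 3 — Series combination: Z_total = R + C = 2280 - j0.722 Ω = 2280∠-0.0° Ω.

Z = 2280 - j0.722 Ω = 2280∠-0.0° Ω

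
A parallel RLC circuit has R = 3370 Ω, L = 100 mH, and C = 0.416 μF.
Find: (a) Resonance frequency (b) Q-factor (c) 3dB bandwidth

Step 1 — Resonance: ω₀ = 1/√(LC) = 1/√(0.1·4.16e-07) = 4903 rad/s.
Step 2 — f₀ = ω₀/(2π) = 780.3 Hz.
Step 3 — Parallel Q: Q = R/(ω₀L) = 3370/(4903·0.1) = 6.873.
Step 4 — Bandwidth: Δω = ω₀/Q = 713.3 rad/s; BW = Δω/(2π) = 113.5 Hz.

(a) f₀ = 780.3 Hz  (b) Q = 6.873  (c) BW = 113.5 Hz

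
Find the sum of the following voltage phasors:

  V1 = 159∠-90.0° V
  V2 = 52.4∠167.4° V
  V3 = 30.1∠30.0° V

Step 1 — Convert each phasor to rectangular form:
  V1 = 159·(cos(-90.0°) + j·sin(-90.0°)) = 0 - j159 V
  V2 = 52.4·(cos(167.4°) + j·sin(167.4°)) = -51.14 + j11.43 V
  V3 = 30.1·(cos(30.0°) + j·sin(30.0°)) = 26.07 + j15.05 V
Step 2 — Sum components: V_total = -25.07 - j132.5 V.
Step 3 — Convert to polar: |V_total| = 134.9 V, ∠V_total = -100.7°.

V_total = 134.9∠-100.7° V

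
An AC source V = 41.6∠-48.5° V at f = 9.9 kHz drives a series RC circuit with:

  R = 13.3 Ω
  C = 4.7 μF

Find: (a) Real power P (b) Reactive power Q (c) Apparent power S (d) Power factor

Step 1 — Angular frequency: ω = 2π·f = 2π·9900 = 6.22e+04 rad/s.
Step 2 — Component impedances:
  R: Z = R = 13.3 Ω
  C: Z = 1/(jωC) = -j/(ω·C) = 0 - j3.42 Ω
Step 3 — Series combination: Z_total = R + C = 13.3 - j3.42 Ω = 13.73∠-14.4° Ω.
Step 4 — Source phasor: V = 41.6∠-48.5° V = 27.56 - j31.16 V.
Step 5 — Current: I = V / Z = 2.509 - j1.697 A = 3.029∠-34.1° A.
Step 6 — Complex power: S = V·I* = 122 - j31.39 VA.
Step 7 — Real power: P = Re(S) = 122 W.
Step 8 — Reactive power: Q = Im(S) = -31.39 VAR.
Step 9 — Apparent power: |S| = 126 VA.
Step 10 — Power factor: PF = P/|S| = 0.9685 (leading).

(a) P = 122 W  (b) Q = -31.39 VAR  (c) S = 126 VA  (d) PF = 0.9685 (leading)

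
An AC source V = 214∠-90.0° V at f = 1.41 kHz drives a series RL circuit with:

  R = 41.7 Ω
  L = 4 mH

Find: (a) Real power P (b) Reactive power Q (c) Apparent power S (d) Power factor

Step 1 — Angular frequency: ω = 2π·f = 2π·1410 = 8859 rad/s.
Step 2 — Component impedances:
  R: Z = R = 41.7 Ω
  L: Z = jωL = j·8859·0.004 = 0 + j35.44 Ω
Step 3 — Series combination: Z_total = R + L = 41.7 + j35.44 Ω = 54.72∠40.4° Ω.
Step 4 — Source phasor: V = 214∠-90.0° V = 0 - j214 V.
Step 5 — Current: I = V / Z = -2.532 - j2.98 A = 3.911∠-130.4° A.
Step 6 — Complex power: S = V·I* = 637.7 + j541.9 VA.
Step 7 — Real power: P = Re(S) = 637.7 W.
Step 8 — Reactive power: Q = Im(S) = 541.9 VAR.
Step 9 — Apparent power: |S| = 836.9 VA.
Step 10 — Power factor: PF = P/|S| = 0.762 (lagging).

(a) P = 637.7 W  (b) Q = 541.9 VAR  (c) S = 836.9 VA  (d) PF = 0.762 (lagging)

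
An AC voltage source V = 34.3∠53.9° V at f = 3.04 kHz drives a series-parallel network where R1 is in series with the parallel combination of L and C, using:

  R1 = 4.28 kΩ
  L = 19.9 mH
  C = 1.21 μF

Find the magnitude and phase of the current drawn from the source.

Step 1 — Angular frequency: ω = 2π·f = 2π·3040 = 1.91e+04 rad/s.
Step 2 — Component impedances:
  R1: Z = R = 4280 Ω
  L: Z = jωL = j·1.91e+04·0.0199 = 0 + j380.1 Ω
  C: Z = 1/(jωC) = -j/(ω·C) = 0 - j43.27 Ω
Step 3 — Parallel branch: L || C = 1/(1/L + 1/C) = 0 - j48.83 Ω.
Step 4 — Series with R1: Z_total = R1 + (L || C) = 4280 - j48.83 Ω = 4280∠-0.7° Ω.
Step 5 — Source phasor: V = 34.3∠53.9° V = 20.21 + j27.71 V.
Step 6 — Ohm's law: I = V / Z_total = (20.21 + j27.71) / (4280 - j48.83) = 0.004647 + j0.006528 A.
Step 7 — Convert to polar: |I| = 0.008013 A, ∠I = 54.6°.

I = 0.008013∠54.6° A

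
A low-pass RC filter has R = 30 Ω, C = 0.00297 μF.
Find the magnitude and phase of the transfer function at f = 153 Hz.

Step 1 — Angular frequency: ω = 2π·153 = 961.3 rad/s.
Step 2 — Transfer function: H(jω) = 1/(1 + jωRC).
Step 3 — Denominator: 1 + jωRC = 1 + j·961.3·30·2.97e-09 = 1 + j8.565e-05.
Step 4 — H = 1 - j8.565e-05.
Step 5 — Magnitude: |H| = 1 (-0.0 dB); phase: φ = -0.0°.

|H| = 1 (-0.0 dB), φ = -0.0°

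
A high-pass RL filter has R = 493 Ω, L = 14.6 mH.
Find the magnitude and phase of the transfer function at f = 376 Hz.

Step 1 — Angular frequency: ω = 2π·376 = 2362 rad/s.
Step 2 — Transfer function: H(jω) = jωL/(R + jωL).
Step 3 — Numerator jωL = j·34.49; denominator R + jωL = 493 + j34.49.
Step 4 — H = 0.004871 + j0.06962.
Step 5 — Magnitude: |H| = 0.06979 (-23.1 dB); phase: φ = 86.0°.

|H| = 0.06979 (-23.1 dB), φ = 86.0°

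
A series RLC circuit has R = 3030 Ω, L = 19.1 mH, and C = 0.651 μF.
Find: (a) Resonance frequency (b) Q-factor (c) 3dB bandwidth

Step 1 — Resonance condition Im(Z)=0 gives ω₀ = 1/√(LC).
Step 2 — ω₀ = 1/√(0.0191·6.51e-07) = 8968 rad/s.
Step 3 — f₀ = ω₀/(2π) = 1427 Hz.
Step 4 — Series Q: Q = ω₀L/R = 8968·0.0191/3030 = 0.05653.
Step 5 — 3dB bandwidth: Δω = ω₀/Q = 1.586e+05 rad/s; BW = Δω/(2π) = 2.525e+04 Hz.

(a) f₀ = 1427 Hz  (b) Q = 0.05653  (c) BW = 2.525e+04 Hz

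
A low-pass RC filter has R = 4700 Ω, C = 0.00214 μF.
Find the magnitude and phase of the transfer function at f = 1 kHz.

Step 1 — Angular frequency: ω = 2π·1000 = 6283 rad/s.
Step 2 — Transfer function: H(jω) = 1/(1 + jωRC).
Step 3 — Denominator: 1 + jωRC = 1 + j·6283·4700·2.14e-09 = 1 + j0.0632.
Step 4 — H = 0.996 - j0.06294.
Step 5 — Magnitude: |H| = 0.998 (-0.0 dB); phase: φ = -3.6°.

|H| = 0.998 (-0.0 dB), φ = -3.6°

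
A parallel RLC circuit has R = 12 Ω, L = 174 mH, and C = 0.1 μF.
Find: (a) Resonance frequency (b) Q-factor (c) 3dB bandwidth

Step 1 — Resonance: ω₀ = 1/√(LC) = 1/√(0.174·1e-07) = 7581 rad/s.
Step 2 — f₀ = ω₀/(2π) = 1207 Hz.
Step 3 — Parallel Q: Q = R/(ω₀L) = 12/(7581·0.174) = 0.009097.
Step 4 — Bandwidth: Δω = ω₀/Q = 8.333e+05 rad/s; BW = Δω/(2π) = 1.326e+05 Hz.

(a) f₀ = 1207 Hz  (b) Q = 0.009097  (c) BW = 1.326e+05 Hz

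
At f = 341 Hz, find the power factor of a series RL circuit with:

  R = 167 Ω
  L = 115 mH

Step 1 — Angular frequency: ω = 2π·f = 2π·341 = 2143 rad/s.
Step 2 — Component impedances:
  R: Z = R = 167 Ω
  L: Z = jωL = j·2143·0.115 = 0 + j246.4 Ω
Step 3 — Series combination: Z_total = R + L = 167 + j246.4 Ω = 297.7∠55.9° Ω.
Step 4 — Power factor: PF = cos(φ) = Re(Z)/|Z| = 167/297.7 = 0.561.
Step 5 — Type: Im(Z) = 246.4 ⇒ lagging (phase φ = 55.9°).

PF = 0.561 (lagging, φ = 55.9°)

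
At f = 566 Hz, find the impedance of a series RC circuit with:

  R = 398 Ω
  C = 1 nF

Step 1 — Angular frequency: ω = 2π·f = 2π·566 = 3556 rad/s.
Step 2 — Component impedances:
  R: Z = R = 398 Ω
  C: Z = 1/(jωC) = -j/(ω·C) = 0 - j2.812e+05 Ω
Step 3 — Series combination: Z_total = R + C = 398 - j2.812e+05 Ω = 2.812e+05∠-89.9° Ω.

Z = 398 - j2.812e+05 Ω = 2.812e+05∠-89.9° Ω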